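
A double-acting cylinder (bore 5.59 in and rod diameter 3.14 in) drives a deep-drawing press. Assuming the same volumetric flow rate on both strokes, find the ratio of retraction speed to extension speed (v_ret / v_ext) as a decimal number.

Cap-side area A_cap = π/4 × (5.59 in)² = 24.54 in^2
Rod-side annular area A_ann = π/4 × (5.59² − 3.14²) = 16.80 in^2
For equal Q, v ∝ 1/A, so v_ret/v_ext = A_cap/A_ann.

v_ret/v_ext ≈ 1.46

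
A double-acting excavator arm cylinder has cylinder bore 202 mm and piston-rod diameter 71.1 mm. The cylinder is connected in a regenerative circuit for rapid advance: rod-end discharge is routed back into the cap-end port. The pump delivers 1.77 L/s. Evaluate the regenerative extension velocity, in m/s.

In regeneration the rod-end outflow joins the pump flow into the cap end, so the net volume the pump must supply per unit advance equals the rod cross-section area.
Rod cross-section A_rod = π/4 × (71.1 mm)² = 3970 mm^2
v = Q_pump / A_rod

v ≈ 0.446 m/s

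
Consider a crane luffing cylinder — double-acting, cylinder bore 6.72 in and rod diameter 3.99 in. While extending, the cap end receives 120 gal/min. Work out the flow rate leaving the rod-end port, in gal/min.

Cap-side area A_cap = π/4 × (6.72 in)² = 35.47 in^2
Rod-side annular area A_ann = π/4 × (6.72² − 3.99²) = 22.96 in^2
Piston speed v = Q_in/A_cap; rod-end outflow Q_out = v × A_ann = Q_in × A_ann/A_cap.

Q_out ≈ 77.7 gal/min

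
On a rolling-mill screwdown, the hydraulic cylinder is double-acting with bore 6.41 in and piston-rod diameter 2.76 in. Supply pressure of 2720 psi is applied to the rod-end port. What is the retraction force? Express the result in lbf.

Rod-side annular area A_ann = π/4 × (6.41² − 2.76²) = 26.29 in^2
On retraction the pressure acts on the annular area (bore minus rod).
F = P × A_ann

F ≈ 71500 lbf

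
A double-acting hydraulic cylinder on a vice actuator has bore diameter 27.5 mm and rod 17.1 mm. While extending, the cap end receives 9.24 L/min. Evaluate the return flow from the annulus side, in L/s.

Cap-side area A_cap = π/4 × (27.5 mm)² = 594.0 mm^2
Rod-side annular area A_ann = π/4 × (27.5² − 17.1²) = 364.3 mm^2
Piston speed v = Q_in/A_cap; rod-end outflow Q_out = v × A_ann = Q_in × A_ann/A_cap.

Q_out ≈ 0.0945 L/s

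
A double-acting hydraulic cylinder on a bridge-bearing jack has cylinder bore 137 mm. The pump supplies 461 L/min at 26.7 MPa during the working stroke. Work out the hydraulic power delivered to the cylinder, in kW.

Hydraulic power = P × Q

W ≈ 205 kW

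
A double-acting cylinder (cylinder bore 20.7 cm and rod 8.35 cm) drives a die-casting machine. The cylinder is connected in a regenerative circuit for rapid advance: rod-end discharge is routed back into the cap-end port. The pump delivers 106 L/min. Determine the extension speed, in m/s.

v ≈ 0.323 m/s

In regeneration the rod-end outflow joins the pump flow into the cap end, so the net volume the pump must supply per unit advance equals the rod cross-section area.
Rod cross-section A_rod = π/4 × (8.35 cm)² = 54.76 cm^2
v = Q_pump / A_rod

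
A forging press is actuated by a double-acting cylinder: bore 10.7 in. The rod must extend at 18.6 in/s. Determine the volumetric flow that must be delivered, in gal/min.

Q ≈ 434 gal/min

Cap-side area A_cap = π/4 × (10.7 in)² = 89.92 in^2
Q = A × v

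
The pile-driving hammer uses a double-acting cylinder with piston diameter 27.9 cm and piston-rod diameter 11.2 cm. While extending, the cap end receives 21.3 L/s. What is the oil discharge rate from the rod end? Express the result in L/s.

Cap-side area A_cap = π/4 × (27.9 cm)² = 611.4 cm^2
Rod-side annular area A_ann = π/4 × (27.9² − 11.2²) = 512.8 cm^2
Piston speed v = Q_in/A_cap; rod-end outflow Q_out = v × A_ann = Q_in × A_ann/A_cap.

Q_out ≈ 17.9 L/s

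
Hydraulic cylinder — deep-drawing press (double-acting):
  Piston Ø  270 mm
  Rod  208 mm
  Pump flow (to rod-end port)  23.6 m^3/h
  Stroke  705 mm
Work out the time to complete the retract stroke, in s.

Rod-side annular area A_ann = π/4 × (270² − 208²) = 23280 mm^2
Swept volume V = A × L; t = V / Q = A·L / Q

t ≈ 2.50 s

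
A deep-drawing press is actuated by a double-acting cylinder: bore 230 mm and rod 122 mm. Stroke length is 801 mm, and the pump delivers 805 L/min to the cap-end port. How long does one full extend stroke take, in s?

Cap-side area A_cap = π/4 × (230 mm)² = 41550 mm^2
Swept volume V = A × L; t = V / Q = A·L / Q

t ≈ 2.48 s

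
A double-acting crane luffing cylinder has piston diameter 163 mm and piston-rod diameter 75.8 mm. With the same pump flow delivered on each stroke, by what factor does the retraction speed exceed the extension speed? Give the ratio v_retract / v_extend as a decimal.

v_ret/v_ext ≈ 1.28

Cap-side area A_cap = π/4 × (163 mm)² = 20870 mm^2
Rod-side annular area A_ann = π/4 × (163² − 75.8²) = 16350 mm^2
For equal Q, v ∝ 1/A, so v_ret/v_ext = A_cap/A_ann.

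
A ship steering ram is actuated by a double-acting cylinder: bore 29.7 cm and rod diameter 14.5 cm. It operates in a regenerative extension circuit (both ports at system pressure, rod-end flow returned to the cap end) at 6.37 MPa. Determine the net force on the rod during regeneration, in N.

With equal pressure on both faces, forces on the annular region cancel; the net push is pressure × rod cross-section.
Rod cross-section A_rod = π/4 × (14.5 cm)² = 165.1 cm^2
F = P × A_rod

F ≈ 1.05e5 N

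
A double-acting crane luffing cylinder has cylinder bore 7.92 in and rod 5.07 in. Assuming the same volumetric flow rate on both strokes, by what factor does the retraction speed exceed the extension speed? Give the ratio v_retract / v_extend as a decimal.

v_ret/v_ext ≈ 1.69

Cap-side area A_cap = π/4 × (7.92 in)² = 49.27 in^2
Rod-side annular area A_ann = π/4 × (7.92² − 5.07²) = 29.08 in^2
For equal Q, v ∝ 1/A, so v_ret/v_ext = A_cap/A_ann.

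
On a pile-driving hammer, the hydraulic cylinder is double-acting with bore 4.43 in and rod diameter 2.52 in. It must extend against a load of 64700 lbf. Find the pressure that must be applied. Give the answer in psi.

P ≈ 4200 psi

Cap-side area A_cap = π/4 × (4.43 in)² = 15.41 in^2
P = F / A = 64700 lbf / A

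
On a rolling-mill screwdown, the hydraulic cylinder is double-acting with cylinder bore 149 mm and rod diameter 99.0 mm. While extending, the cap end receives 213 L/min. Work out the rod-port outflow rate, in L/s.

Q_out ≈ 1.98 L/s

Cap-side area A_cap = π/4 × (149 mm)² = 17440 mm^2
Rod-side annular area A_ann = π/4 × (149² − 99.0²) = 9739 mm^2
Piston speed v = Q_in/A_cap; rod-end outflow Q_out = v × A_ann = Q_in × A_ann/A_cap.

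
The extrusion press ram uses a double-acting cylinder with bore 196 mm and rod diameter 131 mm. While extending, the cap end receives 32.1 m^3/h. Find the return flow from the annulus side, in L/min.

Cap-side area A_cap = π/4 × (196 mm)² = 30170 mm^2
Rod-side annular area A_ann = π/4 × (196² − 131²) = 16690 mm^2
Piston speed v = Q_in/A_cap; rod-end outflow Q_out = v × A_ann = Q_in × A_ann/A_cap.

Q_out ≈ 296 L/min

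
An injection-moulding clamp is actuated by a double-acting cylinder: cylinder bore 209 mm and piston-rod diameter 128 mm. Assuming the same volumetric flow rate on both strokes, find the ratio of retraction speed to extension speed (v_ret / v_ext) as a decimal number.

v_ret/v_ext ≈ 1.60

Cap-side area A_cap = π/4 × (209 mm)² = 34310 mm^2
Rod-side annular area A_ann = π/4 × (209² − 128²) = 21440 mm^2
For equal Q, v ∝ 1/A, so v_ret/v_ext = A_cap/A_ann.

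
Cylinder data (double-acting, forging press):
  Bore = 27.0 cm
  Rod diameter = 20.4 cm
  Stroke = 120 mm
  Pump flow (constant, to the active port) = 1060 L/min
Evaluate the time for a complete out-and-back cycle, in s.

t ≈ 0.556 s

Cap-side area A_cap = π/4 × (27.0 cm)² = 572.6 cm^2
Rod-side annular area A_ann = π/4 × (27.0² − 20.4²) = 245.7 cm^2
t_ext = A_cap·L/Q = 0.3889 s
t_ret = A_ann·L/Q = 0.1669 s
t_cycle = t_ext + t_ret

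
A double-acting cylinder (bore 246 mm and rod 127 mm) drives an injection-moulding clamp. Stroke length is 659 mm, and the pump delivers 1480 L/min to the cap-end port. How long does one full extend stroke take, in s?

t ≈ 1.27 s

Cap-side area A_cap = π/4 × (246 mm)² = 47530 mm^2
Swept volume V = A × L; t = V / Q = A·L / Q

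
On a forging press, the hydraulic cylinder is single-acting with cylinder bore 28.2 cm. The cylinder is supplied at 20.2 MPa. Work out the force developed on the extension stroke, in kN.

Cap-side area A_cap = π/4 × (28.2 cm)² = 624.6 cm^2
F = P × A_cap = 20.2 MPa × A_cap

F ≈ 1260 kN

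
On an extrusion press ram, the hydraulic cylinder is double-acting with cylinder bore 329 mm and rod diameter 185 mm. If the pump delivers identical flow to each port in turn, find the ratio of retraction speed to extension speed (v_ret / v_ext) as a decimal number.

Cap-side area A_cap = π/4 × (329 mm)² = 85010 mm^2
Rod-side annular area A_ann = π/4 × (329² − 185²) = 58130 mm^2
For equal Q, v ∝ 1/A, so v_ret/v_ext = A_cap/A_ann.

v_ret/v_ext ≈ 1.46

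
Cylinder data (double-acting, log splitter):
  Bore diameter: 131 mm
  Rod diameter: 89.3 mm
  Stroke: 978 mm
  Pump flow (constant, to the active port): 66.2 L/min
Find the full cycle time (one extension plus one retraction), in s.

t ≈ 18.3 s

Cap-side area A_cap = π/4 × (131 mm)² = 13480 mm^2
Rod-side annular area A_ann = π/4 × (131² − 89.3²) = 7215 mm^2
t_ext = A_cap·L/Q = 11.95 s
t_ret = A_ann·L/Q = 6.395 s
t_cycle = t_ext + t_ret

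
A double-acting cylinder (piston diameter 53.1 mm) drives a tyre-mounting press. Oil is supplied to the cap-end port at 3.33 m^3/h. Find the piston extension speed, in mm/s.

Cap-side area A_cap = π/4 × (53.1 mm)² = 2215 mm^2
v = Q / A

v ≈ 418 mm/s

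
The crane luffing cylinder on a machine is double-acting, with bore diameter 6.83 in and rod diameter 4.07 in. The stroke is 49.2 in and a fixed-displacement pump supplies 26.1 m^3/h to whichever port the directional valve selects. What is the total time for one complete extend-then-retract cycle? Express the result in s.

Cap-side area A_cap = π/4 × (6.83 in)² = 36.64 in^2
Rod-side annular area A_ann = π/4 × (6.83² − 4.07²) = 23.63 in^2
t_ext = A_cap·L/Q = 4.074 s
t_ret = A_ann·L/Q = 2.628 s
t_cycle = t_ext + t_ret

t ≈ 6.70 s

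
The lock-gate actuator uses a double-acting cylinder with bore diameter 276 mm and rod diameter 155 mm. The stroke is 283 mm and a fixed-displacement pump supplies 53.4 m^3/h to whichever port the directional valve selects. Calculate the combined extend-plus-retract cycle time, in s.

Cap-side area A_cap = π/4 × (276 mm)² = 59830 mm^2
Rod-side annular area A_ann = π/4 × (276² − 155²) = 40960 mm^2
t_ext = A_cap·L/Q = 1.141 s
t_ret = A_ann·L/Q = 0.7814 s
t_cycle = t_ext + t_ret

t ≈ 1.92 s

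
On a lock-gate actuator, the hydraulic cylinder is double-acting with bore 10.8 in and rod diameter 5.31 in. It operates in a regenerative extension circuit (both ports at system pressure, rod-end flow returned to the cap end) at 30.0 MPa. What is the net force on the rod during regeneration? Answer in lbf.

With equal pressure on both faces, forces on the annular region cancel; the net push is pressure × rod cross-section.
Rod cross-section A_rod = π/4 × (5.31 in)² = 22.15 in^2
F = P × A_rod

F ≈ 96400 lbf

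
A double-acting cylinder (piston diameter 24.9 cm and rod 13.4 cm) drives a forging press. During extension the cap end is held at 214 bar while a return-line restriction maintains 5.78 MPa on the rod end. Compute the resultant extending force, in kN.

Cap-side area A_cap = π/4 × (24.9 cm)² = 487.0 cm^2
Rod-side annular area A_ann = π/4 × (24.9² − 13.4²) = 345.9 cm^2
Net thrust = P_cap·A_cap − P_rod·A_ann = 1042 kN − 199.9 kN

F ≈ 842 kN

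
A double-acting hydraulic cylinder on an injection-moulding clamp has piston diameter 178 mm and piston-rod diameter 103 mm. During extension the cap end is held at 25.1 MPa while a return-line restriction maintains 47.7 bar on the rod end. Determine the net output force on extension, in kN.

F ≈ 546 kN

Cap-side area A_cap = π/4 × (178 mm)² = 24880 mm^2
Rod-side annular area A_ann = π/4 × (178² − 103²) = 16550 mm^2
Net thrust = P_cap·A_cap − P_rod·A_ann = 624.6 kN − 78.95 kN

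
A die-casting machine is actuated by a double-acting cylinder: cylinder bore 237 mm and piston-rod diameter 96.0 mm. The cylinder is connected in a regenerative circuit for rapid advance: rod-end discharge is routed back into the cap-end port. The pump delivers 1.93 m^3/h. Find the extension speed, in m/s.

v ≈ 0.0741 m/s

In regeneration the rod-end outflow joins the pump flow into the cap end, so the net volume the pump must supply per unit advance equals the rod cross-section area.
Rod cross-section A_rod = π/4 × (96.0 mm)² = 7238 mm^2
v = Q_pump / A_rod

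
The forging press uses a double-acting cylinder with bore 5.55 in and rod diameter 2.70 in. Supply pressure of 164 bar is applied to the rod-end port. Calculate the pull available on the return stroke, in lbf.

F ≈ 43900 lbf

Rod-side annular area A_ann = π/4 × (5.55² − 2.70²) = 18.47 in^2
On retraction the pressure acts on the annular area (bore minus rod).
F = P × A_ann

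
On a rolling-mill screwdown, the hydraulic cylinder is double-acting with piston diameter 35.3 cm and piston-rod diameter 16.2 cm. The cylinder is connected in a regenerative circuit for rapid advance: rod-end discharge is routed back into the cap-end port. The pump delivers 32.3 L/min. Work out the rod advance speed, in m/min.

v ≈ 1.57 m/min

In regeneration the rod-end outflow joins the pump flow into the cap end, so the net volume the pump must supply per unit advance equals the rod cross-section area.
Rod cross-section A_rod = π/4 × (16.2 cm)² = 206.1 cm^2
v = Q_pump / A_rod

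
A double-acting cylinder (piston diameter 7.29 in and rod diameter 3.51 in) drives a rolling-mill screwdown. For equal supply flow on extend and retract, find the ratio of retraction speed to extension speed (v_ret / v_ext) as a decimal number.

v_ret/v_ext ≈ 1.30

Cap-side area A_cap = π/4 × (7.29 in)² = 41.74 in^2
Rod-side annular area A_ann = π/4 × (7.29² − 3.51²) = 32.06 in^2
For equal Q, v ∝ 1/A, so v_ret/v_ext = A_cap/A_ann.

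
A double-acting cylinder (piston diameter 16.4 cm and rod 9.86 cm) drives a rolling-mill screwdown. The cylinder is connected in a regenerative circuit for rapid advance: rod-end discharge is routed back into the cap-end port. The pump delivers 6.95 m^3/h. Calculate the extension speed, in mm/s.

In regeneration the rod-end outflow joins the pump flow into the cap end, so the net volume the pump must supply per unit advance equals the rod cross-section area.
Rod cross-section A_rod = π/4 × (9.86 cm)² = 76.36 cm^2
v = Q_pump / A_rod

v ≈ 253 mm/s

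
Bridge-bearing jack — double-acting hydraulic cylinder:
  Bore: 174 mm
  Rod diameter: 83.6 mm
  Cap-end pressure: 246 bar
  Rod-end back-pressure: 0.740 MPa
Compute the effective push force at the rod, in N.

F ≈ 5.71e5 N

Cap-side area A_cap = π/4 × (174 mm)² = 23780 mm^2
Rod-side annular area A_ann = π/4 × (174² − 83.6²) = 18290 mm^2
Net thrust = P_cap·A_cap − P_rod·A_ann = 5.850e5 N − 13530 N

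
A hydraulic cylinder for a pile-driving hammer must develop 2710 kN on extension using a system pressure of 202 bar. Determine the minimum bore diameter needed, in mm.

D ≈ 413 mm

Extension force acts on the full piston face: F = P × (π/4)D².
D = √(4F / (πP)) = √(4 × 2710 kN / (π × 202 bar))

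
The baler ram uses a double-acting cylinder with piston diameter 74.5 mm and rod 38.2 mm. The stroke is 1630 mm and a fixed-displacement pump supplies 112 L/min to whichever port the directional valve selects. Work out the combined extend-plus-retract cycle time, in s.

t ≈ 6.61 s

Cap-side area A_cap = π/4 × (74.5 mm)² = 4359 mm^2
Rod-side annular area A_ann = π/4 × (74.5² − 38.2²) = 3213 mm^2
t_ext = A_cap·L/Q = 3.806 s
t_ret = A_ann·L/Q = 2.806 s
t_cycle = t_ext + t_ret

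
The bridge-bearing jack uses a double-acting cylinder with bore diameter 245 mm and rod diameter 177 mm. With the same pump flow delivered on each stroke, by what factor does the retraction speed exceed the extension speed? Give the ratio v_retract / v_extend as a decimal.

Cap-side area A_cap = π/4 × (245 mm)² = 47140 mm^2
Rod-side annular area A_ann = π/4 × (245² − 177²) = 22540 mm^2
For equal Q, v ∝ 1/A, so v_ret/v_ext = A_cap/A_ann.

v_ret/v_ext ≈ 2.09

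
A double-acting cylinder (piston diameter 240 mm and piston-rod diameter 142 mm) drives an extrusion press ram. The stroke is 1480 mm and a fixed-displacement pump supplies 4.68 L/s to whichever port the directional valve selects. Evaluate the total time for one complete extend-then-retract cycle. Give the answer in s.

Cap-side area A_cap = π/4 × (240 mm)² = 45240 mm^2
Rod-side annular area A_ann = π/4 × (240² − 142²) = 29400 mm^2
t_ext = A_cap·L/Q = 14.31 s
t_ret = A_ann·L/Q = 9.298 s
t_cycle = t_ext + t_ret

t ≈ 23.6 s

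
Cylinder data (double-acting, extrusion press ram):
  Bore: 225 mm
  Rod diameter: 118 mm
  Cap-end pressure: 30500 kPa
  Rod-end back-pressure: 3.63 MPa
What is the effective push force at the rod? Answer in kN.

F ≈ 1110 kN

Cap-side area A_cap = π/4 × (225 mm)² = 39760 mm^2
Rod-side annular area A_ann = π/4 × (225² − 118²) = 28820 mm^2
Net thrust = P_cap·A_cap − P_rod·A_ann = 1213 kN − 104.6 kN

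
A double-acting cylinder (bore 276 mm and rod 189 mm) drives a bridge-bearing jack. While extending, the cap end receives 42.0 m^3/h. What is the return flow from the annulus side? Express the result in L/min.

Cap-side area A_cap = π/4 × (276 mm)² = 59830 mm^2
Rod-side annular area A_ann = π/4 × (276² − 189²) = 31770 mm^2
Piston speed v = Q_in/A_cap; rod-end outflow Q_out = v × A_ann = Q_in × A_ann/A_cap.

Q_out ≈ 372 L/min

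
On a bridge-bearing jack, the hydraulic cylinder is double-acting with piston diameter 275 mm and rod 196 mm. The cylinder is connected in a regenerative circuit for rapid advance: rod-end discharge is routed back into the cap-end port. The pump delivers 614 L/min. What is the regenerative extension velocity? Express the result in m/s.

In regeneration the rod-end outflow joins the pump flow into the cap end, so the net volume the pump must supply per unit advance equals the rod cross-section area.
Rod cross-section A_rod = π/4 × (196 mm)² = 30170 mm^2
v = Q_pump / A_rod

v ≈ 0.339 m/s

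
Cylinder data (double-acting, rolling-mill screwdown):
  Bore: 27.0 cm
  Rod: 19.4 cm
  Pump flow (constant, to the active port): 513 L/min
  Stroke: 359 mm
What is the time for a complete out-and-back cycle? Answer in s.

t ≈ 3.57 s

Cap-side area A_cap = π/4 × (27.0 cm)² = 572.6 cm^2
Rod-side annular area A_ann = π/4 × (27.0² − 19.4²) = 277.0 cm^2
t_ext = A_cap·L/Q = 2.404 s
t_ret = A_ann·L/Q = 1.163 s
t_cycle = t_ext + t_ret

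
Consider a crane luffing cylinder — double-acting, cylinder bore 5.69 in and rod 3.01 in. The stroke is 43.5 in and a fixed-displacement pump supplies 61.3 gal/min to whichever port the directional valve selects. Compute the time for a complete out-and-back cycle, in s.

Cap-side area A_cap = π/4 × (5.69 in)² = 25.43 in^2
Rod-side annular area A_ann = π/4 × (5.69² − 3.01²) = 18.31 in^2
t_ext = A_cap·L/Q = 4.687 s
t_ret = A_ann·L/Q = 3.375 s
t_cycle = t_ext + t_ret

t ≈ 8.06 s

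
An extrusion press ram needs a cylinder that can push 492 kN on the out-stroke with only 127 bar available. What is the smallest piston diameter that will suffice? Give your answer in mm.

D ≈ 222 mm

Extension force acts on the full piston face: F = P × (π/4)D².
D = √(4F / (πP)) = √(4 × 492 kN / (π × 127 bar))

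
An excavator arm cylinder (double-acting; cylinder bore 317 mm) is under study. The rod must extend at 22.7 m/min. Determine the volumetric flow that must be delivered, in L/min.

Q ≈ 1790 L/min

Cap-side area A_cap = π/4 × (317 mm)² = 78920 mm^2
Q = A × v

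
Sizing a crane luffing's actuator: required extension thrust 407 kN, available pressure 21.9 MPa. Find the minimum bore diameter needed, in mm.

Extension force acts on the full piston face: F = P × (π/4)D².
D = √(4F / (πP)) = √(4 × 407 kN / (π × 21.9 MPa))

D ≈ 154 mm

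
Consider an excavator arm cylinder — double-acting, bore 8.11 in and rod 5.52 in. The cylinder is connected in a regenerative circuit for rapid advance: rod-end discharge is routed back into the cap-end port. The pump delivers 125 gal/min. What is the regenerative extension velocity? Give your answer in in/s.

v ≈ 20.1 in/s

In regeneration the rod-end outflow joins the pump flow into the cap end, so the net volume the pump must supply per unit advance equals the rod cross-section area.
Rod cross-section A_rod = π/4 × (5.52 in)² = 23.93 in^2
v = Q_pump / A_rod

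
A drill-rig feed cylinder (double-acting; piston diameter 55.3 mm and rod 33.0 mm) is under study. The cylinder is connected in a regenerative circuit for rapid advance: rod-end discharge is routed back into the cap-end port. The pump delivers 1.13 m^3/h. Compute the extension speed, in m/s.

In regeneration the rod-end outflow joins the pump flow into the cap end, so the net volume the pump must supply per unit advance equals the rod cross-section area.
Rod cross-section A_rod = π/4 × (33.0 mm)² = 855.3 mm^2
v = Q_pump / A_rod

v ≈ 0.367 m/s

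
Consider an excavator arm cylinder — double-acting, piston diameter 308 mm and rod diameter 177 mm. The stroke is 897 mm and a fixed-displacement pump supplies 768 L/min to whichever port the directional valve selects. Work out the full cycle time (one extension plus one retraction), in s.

Cap-side area A_cap = π/4 × (308 mm)² = 74510 mm^2
Rod-side annular area A_ann = π/4 × (308² − 177²) = 49900 mm^2
t_ext = A_cap·L/Q = 5.221 s
t_ret = A_ann·L/Q = 3.497 s
t_cycle = t_ext + t_ret

t ≈ 8.72 s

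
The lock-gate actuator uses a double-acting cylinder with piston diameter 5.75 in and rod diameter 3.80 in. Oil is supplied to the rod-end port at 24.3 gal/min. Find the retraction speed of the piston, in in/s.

v ≈ 6.40 in/s

Rod-side annular area A_ann = π/4 × (5.75² − 3.80²) = 14.63 in^2
Flow into the rod-end port fills the annular volume.
v = Q / A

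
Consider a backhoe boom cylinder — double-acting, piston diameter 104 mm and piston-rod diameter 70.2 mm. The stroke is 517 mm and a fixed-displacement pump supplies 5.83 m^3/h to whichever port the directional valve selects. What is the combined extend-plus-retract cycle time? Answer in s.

Cap-side area A_cap = π/4 × (104 mm)² = 8495 mm^2
Rod-side annular area A_ann = π/4 × (104² − 70.2²) = 4624 mm^2
t_ext = A_cap·L/Q = 2.712 s
t_ret = A_ann·L/Q = 1.476 s
t_cycle = t_ext + t_ret

t ≈ 4.19 s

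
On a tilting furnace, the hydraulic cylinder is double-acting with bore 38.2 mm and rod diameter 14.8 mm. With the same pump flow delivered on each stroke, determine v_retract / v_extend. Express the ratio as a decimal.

v_ret/v_ext ≈ 1.18

Cap-side area A_cap = π/4 × (38.2 mm)² = 1146 mm^2
Rod-side annular area A_ann = π/4 × (38.2² − 14.8²) = 974.1 mm^2
For equal Q, v ∝ 1/A, so v_ret/v_ext = A_cap/A_ann.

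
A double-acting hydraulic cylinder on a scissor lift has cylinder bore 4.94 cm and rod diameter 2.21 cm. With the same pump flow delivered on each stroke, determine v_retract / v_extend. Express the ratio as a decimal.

v_ret/v_ext ≈ 1.25

Cap-side area A_cap = π/4 × (4.94 cm)² = 19.17 cm^2
Rod-side annular area A_ann = π/4 × (4.94² − 2.21²) = 15.33 cm^2
For equal Q, v ∝ 1/A, so v_ret/v_ext = A_cap/A_ann.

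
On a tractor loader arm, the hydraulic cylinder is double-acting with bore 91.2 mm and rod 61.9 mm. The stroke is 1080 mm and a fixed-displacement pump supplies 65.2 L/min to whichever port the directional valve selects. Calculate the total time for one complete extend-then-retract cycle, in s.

Cap-side area A_cap = π/4 × (91.2 mm)² = 6533 mm^2
Rod-side annular area A_ann = π/4 × (91.2² − 61.9²) = 3523 mm^2
t_ext = A_cap·L/Q = 6.492 s
t_ret = A_ann·L/Q = 3.502 s
t_cycle = t_ext + t_ret

t ≈ 9.99 s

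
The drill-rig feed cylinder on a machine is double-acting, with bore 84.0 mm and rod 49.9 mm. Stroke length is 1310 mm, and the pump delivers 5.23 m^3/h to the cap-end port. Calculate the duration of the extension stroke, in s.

Cap-side area A_cap = π/4 × (84.0 mm)² = 5542 mm^2
Swept volume V = A × L; t = V / Q = A·L / Q

t ≈ 5.00 s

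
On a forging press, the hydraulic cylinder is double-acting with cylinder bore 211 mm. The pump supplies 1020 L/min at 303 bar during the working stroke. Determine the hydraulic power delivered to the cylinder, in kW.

Hydraulic power = P × Q

W ≈ 515 kW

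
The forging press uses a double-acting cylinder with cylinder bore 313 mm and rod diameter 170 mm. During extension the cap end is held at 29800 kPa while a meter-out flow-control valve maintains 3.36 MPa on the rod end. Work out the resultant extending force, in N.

F ≈ 2.11e6 N

Cap-side area A_cap = π/4 × (313 mm)² = 76940 mm^2
Rod-side annular area A_ann = π/4 × (313² − 170²) = 54250 mm^2
Net thrust = P_cap·A_cap − P_rod·A_ann = 2.293e6 N − 1.823e5 N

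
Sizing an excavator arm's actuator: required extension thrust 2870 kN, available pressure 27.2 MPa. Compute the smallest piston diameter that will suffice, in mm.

D ≈ 367 mm

Extension force acts on the full piston face: F = P × (π/4)D².
D = √(4F / (πP)) = √(4 × 2870 kN / (π × 27.2 MPa))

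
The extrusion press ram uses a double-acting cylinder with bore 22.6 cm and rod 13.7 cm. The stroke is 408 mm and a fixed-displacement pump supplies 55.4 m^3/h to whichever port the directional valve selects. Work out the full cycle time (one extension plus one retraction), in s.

t ≈ 1.74 s

Cap-side area A_cap = π/4 × (22.6 cm)² = 401.1 cm^2
Rod-side annular area A_ann = π/4 × (22.6² − 13.7²) = 253.7 cm^2
t_ext = A_cap·L/Q = 1.064 s
t_ret = A_ann·L/Q = 0.6727 s
t_cycle = t_ext + t_ret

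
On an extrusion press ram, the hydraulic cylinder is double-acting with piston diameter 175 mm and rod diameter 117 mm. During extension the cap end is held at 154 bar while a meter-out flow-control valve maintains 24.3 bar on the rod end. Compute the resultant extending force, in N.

F ≈ 3.38e5 N

Cap-side area A_cap = π/4 × (175 mm)² = 24050 mm^2
Rod-side annular area A_ann = π/4 × (175² − 117²) = 13300 mm^2
Net thrust = P_cap·A_cap − P_rod·A_ann = 3.704e5 N − 32320 N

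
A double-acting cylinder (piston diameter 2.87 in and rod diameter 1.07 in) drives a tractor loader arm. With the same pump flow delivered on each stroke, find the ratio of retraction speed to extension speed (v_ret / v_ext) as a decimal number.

v_ret/v_ext ≈ 1.16

Cap-side area A_cap = π/4 × (2.87 in)² = 6.469 in^2
Rod-side annular area A_ann = π/4 × (2.87² − 1.07²) = 5.570 in^2
For equal Q, v ∝ 1/A, so v_ret/v_ext = A_cap/A_ann.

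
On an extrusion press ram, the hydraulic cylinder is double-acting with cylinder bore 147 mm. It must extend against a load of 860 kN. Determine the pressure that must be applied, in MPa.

Cap-side area A_cap = π/4 × (147 mm)² = 16970 mm^2
P = F / A = 860 kN / A

P ≈ 50.7 MPa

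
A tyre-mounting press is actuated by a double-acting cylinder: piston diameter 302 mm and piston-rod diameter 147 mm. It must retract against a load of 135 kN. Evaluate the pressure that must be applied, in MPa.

P ≈ 2.47 MPa

Rod-side annular area A_ann = π/4 × (302² − 147²) = 54660 mm^2
Retraction: pressure acts on the annular area.
P = F / A = 135 kN / A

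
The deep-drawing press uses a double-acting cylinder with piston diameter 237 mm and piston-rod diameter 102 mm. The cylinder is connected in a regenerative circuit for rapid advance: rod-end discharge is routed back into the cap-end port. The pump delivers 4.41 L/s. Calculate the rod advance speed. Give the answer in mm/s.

In regeneration the rod-end outflow joins the pump flow into the cap end, so the net volume the pump must supply per unit advance equals the rod cross-section area.
Rod cross-section A_rod = π/4 × (102 mm)² = 8171 mm^2
v = Q_pump / A_rod

v ≈ 540 mm/s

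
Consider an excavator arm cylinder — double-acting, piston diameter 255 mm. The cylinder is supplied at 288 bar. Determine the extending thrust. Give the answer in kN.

F ≈ 1470 kN

Cap-side area A_cap = π/4 × (255 mm)² = 51070 mm^2
F = P × A_cap = 288 bar × A_cap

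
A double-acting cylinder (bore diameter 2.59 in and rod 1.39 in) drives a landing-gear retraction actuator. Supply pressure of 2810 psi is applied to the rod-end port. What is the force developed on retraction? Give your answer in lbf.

F ≈ 10500 lbf

Rod-side annular area A_ann = π/4 × (2.59² − 1.39²) = 3.751 in^2
On retraction the pressure acts on the annular area (bore minus rod).
F = P × A_ann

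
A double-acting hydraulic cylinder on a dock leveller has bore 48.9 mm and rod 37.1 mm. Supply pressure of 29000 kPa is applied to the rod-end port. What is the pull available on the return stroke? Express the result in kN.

F ≈ 23.1 kN

Rod-side annular area A_ann = π/4 × (48.9² − 37.1²) = 797.0 mm^2
On retraction the pressure acts on the annular area (bore minus rod).
F = P × A_ann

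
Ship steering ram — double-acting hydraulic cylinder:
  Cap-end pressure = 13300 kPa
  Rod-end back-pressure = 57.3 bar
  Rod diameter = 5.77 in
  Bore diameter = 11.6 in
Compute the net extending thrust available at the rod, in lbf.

F ≈ 1.38e5 lbf

Cap-side area A_cap = π/4 × (11.6 in)² = 105.7 in^2
Rod-side annular area A_ann = π/4 × (11.6² − 5.77²) = 79.53 in^2
Net thrust = P_cap·A_cap − P_rod·A_ann = 2.039e5 lbf − 66100 lbf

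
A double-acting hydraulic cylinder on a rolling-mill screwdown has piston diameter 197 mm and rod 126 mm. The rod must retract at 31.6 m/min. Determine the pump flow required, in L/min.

Rod-side annular area A_ann = π/4 × (197² − 126²) = 18010 mm^2
Q = A × v

Q ≈ 569 L/min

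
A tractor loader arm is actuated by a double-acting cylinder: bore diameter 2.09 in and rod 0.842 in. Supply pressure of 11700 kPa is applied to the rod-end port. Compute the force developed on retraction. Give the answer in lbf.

F ≈ 4880 lbf

Rod-side annular area A_ann = π/4 × (2.09² − 0.842²) = 2.874 in^2
On retraction the pressure acts on the annular area (bore minus rod).
F = P × A_ann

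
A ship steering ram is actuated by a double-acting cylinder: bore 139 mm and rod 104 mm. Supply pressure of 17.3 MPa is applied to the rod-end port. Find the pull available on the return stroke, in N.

F ≈ 1.16e5 N

Rod-side annular area A_ann = π/4 × (139² − 104²) = 6680 mm^2
On retraction the pressure acts on the annular area (bore minus rod).
F = P × A_ann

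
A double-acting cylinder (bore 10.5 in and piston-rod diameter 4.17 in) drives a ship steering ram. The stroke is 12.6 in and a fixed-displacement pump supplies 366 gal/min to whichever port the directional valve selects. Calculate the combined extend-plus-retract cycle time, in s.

t ≈ 1.43 s

Cap-side area A_cap = π/4 × (10.5 in)² = 86.59 in^2
Rod-side annular area A_ann = π/4 × (10.5² − 4.17²) = 72.93 in^2
t_ext = A_cap·L/Q = 0.7743 s
t_ret = A_ann·L/Q = 0.6522 s
t_cycle = t_ext + t_ret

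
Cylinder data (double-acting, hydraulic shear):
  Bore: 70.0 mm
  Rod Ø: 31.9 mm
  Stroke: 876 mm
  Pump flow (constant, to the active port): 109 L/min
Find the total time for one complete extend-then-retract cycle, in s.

Cap-side area A_cap = π/4 × (70.0 mm)² = 3848 mm^2
Rod-side annular area A_ann = π/4 × (70.0² − 31.9²) = 3049 mm^2
t_ext = A_cap·L/Q = 1.856 s
t_ret = A_ann·L/Q = 1.470 s
t_cycle = t_ext + t_ret

t ≈ 3.33 s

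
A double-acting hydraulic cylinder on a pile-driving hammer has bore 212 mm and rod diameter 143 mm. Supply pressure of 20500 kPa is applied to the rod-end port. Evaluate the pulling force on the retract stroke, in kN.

Rod-side annular area A_ann = π/4 × (212² − 143²) = 19240 mm^2
On retraction the pressure acts on the annular area (bore minus rod).
F = P × A_ann

F ≈ 394 kN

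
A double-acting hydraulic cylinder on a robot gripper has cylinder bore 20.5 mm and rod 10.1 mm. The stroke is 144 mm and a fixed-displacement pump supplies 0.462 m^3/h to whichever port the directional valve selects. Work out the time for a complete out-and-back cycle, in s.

t ≈ 0.651 s

Cap-side area A_cap = π/4 × (20.5 mm)² = 330.1 mm^2
Rod-side annular area A_ann = π/4 × (20.5² − 10.1²) = 249.9 mm^2
t_ext = A_cap·L/Q = 0.3704 s
t_ret = A_ann·L/Q = 0.2805 s
t_cycle = t_ext + t_ret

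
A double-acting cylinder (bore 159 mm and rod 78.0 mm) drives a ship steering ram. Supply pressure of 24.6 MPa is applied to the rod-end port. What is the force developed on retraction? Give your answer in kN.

F ≈ 371 kN

Rod-side annular area A_ann = π/4 × (159² − 78.0²) = 15080 mm^2
On retraction the pressure acts on the annular area (bore minus rod).
F = P × A_ann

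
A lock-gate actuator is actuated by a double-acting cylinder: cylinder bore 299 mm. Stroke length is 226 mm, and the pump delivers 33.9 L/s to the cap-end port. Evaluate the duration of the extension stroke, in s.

Cap-side area A_cap = π/4 × (299 mm)² = 70220 mm^2
Swept volume V = A × L; t = V / Q = A·L / Q

t ≈ 0.468 s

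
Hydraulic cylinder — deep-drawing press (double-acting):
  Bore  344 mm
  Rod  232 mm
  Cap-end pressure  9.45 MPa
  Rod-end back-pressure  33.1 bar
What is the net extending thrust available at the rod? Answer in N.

F ≈ 7.11e5 N

Cap-side area A_cap = π/4 × (344 mm)² = 92940 mm^2
Rod-side annular area A_ann = π/4 × (344² − 232²) = 50670 mm^2
Net thrust = P_cap·A_cap − P_rod·A_ann = 8.783e5 N − 1.677e5 N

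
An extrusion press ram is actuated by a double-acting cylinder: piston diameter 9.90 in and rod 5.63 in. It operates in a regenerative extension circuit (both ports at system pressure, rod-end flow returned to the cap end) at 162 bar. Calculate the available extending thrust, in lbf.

F ≈ 58500 lbf

With equal pressure on both faces, forces on the annular region cancel; the net push is pressure × rod cross-section.
Rod cross-section A_rod = π/4 × (5.63 in)² = 24.89 in^2
F = P × A_rod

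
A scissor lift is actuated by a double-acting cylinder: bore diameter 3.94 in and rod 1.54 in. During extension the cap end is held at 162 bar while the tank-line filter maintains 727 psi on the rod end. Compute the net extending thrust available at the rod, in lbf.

Cap-side area A_cap = π/4 × (3.94 in)² = 12.19 in^2
Rod-side annular area A_ann = π/4 × (3.94² − 1.54²) = 10.33 in^2
Net thrust = P_cap·A_cap − P_rod·A_ann = 28650 lbf − 7510 lbf

F ≈ 21100 lbf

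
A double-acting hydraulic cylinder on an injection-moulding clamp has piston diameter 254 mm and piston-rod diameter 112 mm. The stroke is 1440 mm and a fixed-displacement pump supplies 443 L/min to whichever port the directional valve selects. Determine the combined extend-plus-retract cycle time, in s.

Cap-side area A_cap = π/4 × (254 mm)² = 50670 mm^2
Rod-side annular area A_ann = π/4 × (254² − 112²) = 40820 mm^2
t_ext = A_cap·L/Q = 9.883 s
t_ret = A_ann·L/Q = 7.961 s
t_cycle = t_ext + t_ret

t ≈ 17.8 s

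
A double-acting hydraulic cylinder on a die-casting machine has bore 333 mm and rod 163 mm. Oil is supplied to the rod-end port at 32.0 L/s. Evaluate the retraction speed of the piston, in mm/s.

v ≈ 483 mm/s

Rod-side annular area A_ann = π/4 × (333² − 163²) = 66220 mm^2
Flow into the rod-end port fills the annular volume.
v = Q / A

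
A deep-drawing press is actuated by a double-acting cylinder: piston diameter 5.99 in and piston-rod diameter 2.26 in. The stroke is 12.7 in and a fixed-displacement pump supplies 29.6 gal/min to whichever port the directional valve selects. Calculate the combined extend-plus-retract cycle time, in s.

t ≈ 5.83 s

Cap-side area A_cap = π/4 × (5.99 in)² = 28.18 in^2
Rod-side annular area A_ann = π/4 × (5.99² − 2.26²) = 24.17 in^2
t_ext = A_cap·L/Q = 3.140 s
t_ret = A_ann·L/Q = 2.693 s
t_cycle = t_ext + t_ret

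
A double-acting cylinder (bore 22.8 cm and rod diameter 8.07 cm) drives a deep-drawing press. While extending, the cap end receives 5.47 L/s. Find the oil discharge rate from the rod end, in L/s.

Q_out ≈ 4.78 L/s

Cap-side area A_cap = π/4 × (22.8 cm)² = 408.3 cm^2
Rod-side annular area A_ann = π/4 × (22.8² − 8.07²) = 357.1 cm^2
Piston speed v = Q_in/A_cap; rod-end outflow Q_out = v × A_ann = Q_in × A_ann/A_cap.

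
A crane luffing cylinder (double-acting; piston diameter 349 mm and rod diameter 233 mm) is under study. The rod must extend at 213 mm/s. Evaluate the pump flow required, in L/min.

Q ≈ 1220 L/min

Cap-side area A_cap = π/4 × (349 mm)² = 95660 mm^2
Q = A × v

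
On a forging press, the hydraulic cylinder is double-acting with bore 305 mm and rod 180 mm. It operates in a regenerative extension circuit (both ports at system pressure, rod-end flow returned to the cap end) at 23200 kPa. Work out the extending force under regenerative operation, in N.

F ≈ 5.90e5 N

With equal pressure on both faces, forces on the annular region cancel; the net push is pressure × rod cross-section.
Rod cross-section A_rod = π/4 × (180 mm)² = 25450 mm^2
F = P × A_rod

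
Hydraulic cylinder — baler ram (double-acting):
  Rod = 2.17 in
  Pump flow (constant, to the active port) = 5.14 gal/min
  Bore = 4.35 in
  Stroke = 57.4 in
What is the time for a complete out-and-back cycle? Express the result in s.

Cap-side area A_cap = π/4 × (4.35 in)² = 14.86 in^2
Rod-side annular area A_ann = π/4 × (4.35² − 2.17²) = 11.16 in^2
t_ext = A_cap·L/Q = 43.11 s
t_ret = A_ann·L/Q = 32.38 s
t_cycle = t_ext + t_ret

t ≈ 75.5 s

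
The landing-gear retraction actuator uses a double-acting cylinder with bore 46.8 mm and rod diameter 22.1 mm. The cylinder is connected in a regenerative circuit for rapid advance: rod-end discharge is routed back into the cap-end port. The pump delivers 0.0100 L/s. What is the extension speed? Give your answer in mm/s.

In regeneration the rod-end outflow joins the pump flow into the cap end, so the net volume the pump must supply per unit advance equals the rod cross-section area.
Rod cross-section A_rod = π/4 × (22.1 mm)² = 383.6 mm^2
v = Q_pump / A_rod

v ≈ 26.1 mm/s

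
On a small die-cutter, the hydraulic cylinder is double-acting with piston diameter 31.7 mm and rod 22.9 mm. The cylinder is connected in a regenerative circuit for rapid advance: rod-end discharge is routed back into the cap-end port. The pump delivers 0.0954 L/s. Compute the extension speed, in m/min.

v ≈ 13.9 m/min

In regeneration the rod-end outflow joins the pump flow into the cap end, so the net volume the pump must supply per unit advance equals the rod cross-section area.
Rod cross-section A_rod = π/4 × (22.9 mm)² = 411.9 mm^2
v = Q_pump / A_rod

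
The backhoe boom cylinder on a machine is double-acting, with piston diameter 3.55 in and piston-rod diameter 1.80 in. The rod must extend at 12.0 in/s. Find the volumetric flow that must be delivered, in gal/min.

Q ≈ 30.9 gal/min

Cap-side area A_cap = π/4 × (3.55 in)² = 9.898 in^2
Q = A × v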